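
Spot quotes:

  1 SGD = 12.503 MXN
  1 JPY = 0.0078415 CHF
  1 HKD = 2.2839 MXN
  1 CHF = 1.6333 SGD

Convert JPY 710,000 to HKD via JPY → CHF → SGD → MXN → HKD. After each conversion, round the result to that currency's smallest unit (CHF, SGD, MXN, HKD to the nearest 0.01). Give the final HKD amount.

HKD 49,780.59

JPY 710,000 × 0.0078415 = CHF 5,567.46
CHF 5,567.46 × 1.6333 = SGD 9,093.33
SGD 9,093.33 × 12.503 = MXN 113,693.90
MXN 113,693.90 ÷ 2.2839 = HKD 49,780.59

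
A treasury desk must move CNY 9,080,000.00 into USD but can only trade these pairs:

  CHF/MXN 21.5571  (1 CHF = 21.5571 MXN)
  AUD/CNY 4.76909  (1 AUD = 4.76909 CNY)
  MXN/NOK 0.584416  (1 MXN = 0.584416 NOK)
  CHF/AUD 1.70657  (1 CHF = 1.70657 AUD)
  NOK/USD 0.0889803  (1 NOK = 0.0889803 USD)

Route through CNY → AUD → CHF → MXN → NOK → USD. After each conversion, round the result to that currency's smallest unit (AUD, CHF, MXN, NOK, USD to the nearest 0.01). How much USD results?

USD 1,250,640.59

CNY 9,080,000.00 ÷ 4.76909 = AUD 1,903,927.16
AUD 1,903,927.16 ÷ 1.70657 = CHF 1,115,645.51
CHF 1,115,645.51 × 21.5571 = MXN 24,050,081.82
MXN 24,050,081.82 × 0.584416 = NOK 14,055,252.62
NOK 14,055,252.62 × 0.0889803 = USD 1,250,640.59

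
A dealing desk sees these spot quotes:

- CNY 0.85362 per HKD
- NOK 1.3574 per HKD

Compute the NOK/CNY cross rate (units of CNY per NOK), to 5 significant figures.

1 NOK ÷ 1.3574 = 0.736703 HKD
0.736703 HKD × 0.85362 = 0.628864 CNY

NOK/CNY = 0.62886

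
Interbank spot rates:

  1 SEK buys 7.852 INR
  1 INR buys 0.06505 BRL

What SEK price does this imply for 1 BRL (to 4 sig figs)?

BRL/SEK = 1.958

1 BRL ÷ 0.06505 = 15.3728 INR
15.3728 INR ÷ 7.852 = 1.95782 SEK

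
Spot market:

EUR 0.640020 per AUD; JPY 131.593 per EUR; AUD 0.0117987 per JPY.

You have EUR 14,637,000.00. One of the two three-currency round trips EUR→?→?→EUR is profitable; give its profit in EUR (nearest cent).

Profitable loop is EUR → AUD → JPY → EUR:
EUR 14,637,000.00 ÷ 0.640020 = AUD 22,869,597.83
AUD 22,869,597.83 ÷ 0.0117987 = JPY 1,938,315,054
JPY 1,938,315,054 ÷ 131.593 = EUR 14,729,621.29
Profit = EUR 14,729,621.29 − EUR 14,637,000.00

Profit: EUR 92,621.29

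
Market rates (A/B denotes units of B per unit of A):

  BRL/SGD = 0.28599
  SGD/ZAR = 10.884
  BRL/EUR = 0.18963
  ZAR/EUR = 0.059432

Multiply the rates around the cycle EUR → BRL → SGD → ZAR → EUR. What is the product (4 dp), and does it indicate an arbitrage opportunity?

0.9756 (arbitrage exists)

Around EUR → BRL → SGD → ZAR → EUR: 1 ÷ 0.18963 × 0.28599 × 10.884 × 0.059432 = 0.975557
Product < 1; profitable direction is EUR → ZAR → SGD → BRL → EUR.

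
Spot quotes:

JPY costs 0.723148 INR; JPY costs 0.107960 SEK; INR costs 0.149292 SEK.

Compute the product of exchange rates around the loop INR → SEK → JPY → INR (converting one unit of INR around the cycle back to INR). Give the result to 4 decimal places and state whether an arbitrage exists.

1.0000 (no arbitrage)

Around INR → SEK → JPY → INR: 1 × 0.149292 ÷ 0.107960 × 0.723148 = 1.000002
Product ≈ 1 (deviation 0.000%, within rounding noise).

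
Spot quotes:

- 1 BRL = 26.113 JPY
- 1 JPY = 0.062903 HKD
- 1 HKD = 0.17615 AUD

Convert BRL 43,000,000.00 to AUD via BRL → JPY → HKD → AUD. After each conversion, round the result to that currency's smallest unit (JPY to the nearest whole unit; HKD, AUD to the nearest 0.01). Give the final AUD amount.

BRL 43,000,000.00 × 26.113 = JPY 1,122,859,000
JPY 1,122,859,000 × 0.062903 = HKD 70,631,199.68
HKD 70,631,199.68 × 0.17615 = AUD 12,441,685.82

AUD 12,441,685.82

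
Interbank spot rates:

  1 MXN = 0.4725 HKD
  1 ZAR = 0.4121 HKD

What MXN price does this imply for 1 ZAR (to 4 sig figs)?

ZAR/MXN = 0.8722

1 ZAR × 0.4121 = 0.4121 HKD
0.4121 HKD ÷ 0.4725 = 0.872169 MXN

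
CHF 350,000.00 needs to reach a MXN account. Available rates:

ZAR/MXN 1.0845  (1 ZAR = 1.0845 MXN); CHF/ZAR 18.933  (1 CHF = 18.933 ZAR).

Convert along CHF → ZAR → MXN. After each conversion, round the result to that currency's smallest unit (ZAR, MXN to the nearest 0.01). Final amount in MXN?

MXN 7,186,493.48

CHF 350,000.00 × 18.933 = ZAR 6,626,550.00
ZAR 6,626,550.00 × 1.0845 = MXN 7,186,493.48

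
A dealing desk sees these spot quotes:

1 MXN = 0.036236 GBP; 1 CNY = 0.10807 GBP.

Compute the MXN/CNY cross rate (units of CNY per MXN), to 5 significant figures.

MXN/CNY = 0.33530

1 MXN × 0.036236 = 0.036236 GBP
0.036236 GBP ÷ 0.10807 = 0.335301 CNY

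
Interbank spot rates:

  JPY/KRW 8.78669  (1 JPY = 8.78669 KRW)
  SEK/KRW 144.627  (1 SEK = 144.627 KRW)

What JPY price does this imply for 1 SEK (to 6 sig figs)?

1 SEK × 144.627 = 144.627 KRW
144.627 KRW ÷ 8.78669 = 16.4598 JPY

SEK/JPY = 16.4598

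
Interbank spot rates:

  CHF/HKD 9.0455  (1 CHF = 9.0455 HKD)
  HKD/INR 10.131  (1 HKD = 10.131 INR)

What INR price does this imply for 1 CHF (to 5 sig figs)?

CHF/INR = 91.640

1 CHF × 9.0455 = 9.0455 HKD
9.0455 HKD × 10.131 = 91.64 INR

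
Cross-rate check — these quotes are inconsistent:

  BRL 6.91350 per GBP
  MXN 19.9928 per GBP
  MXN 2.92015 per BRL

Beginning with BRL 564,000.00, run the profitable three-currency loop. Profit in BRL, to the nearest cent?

Profitable loop is BRL → MXN → GBP → BRL:
BRL 564,000.00 × 2.92015 = MXN 1,646,964.60
MXN 1,646,964.60 ÷ 19.9928 = GBP 82,377.89
GBP 82,377.89 × 6.91350 = BRL 569,519.52
Profit = BRL 569,519.52 − BRL 564,000.00

Profit: BRL 5,519.52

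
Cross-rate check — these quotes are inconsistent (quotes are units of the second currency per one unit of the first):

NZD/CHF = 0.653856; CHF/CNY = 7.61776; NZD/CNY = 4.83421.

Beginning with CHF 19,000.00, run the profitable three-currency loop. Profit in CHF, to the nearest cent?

Profitable loop is CHF → CNY → NZD → CHF:
CHF 19,000.00 × 7.61776 = CNY 144,737.44
CNY 144,737.44 ÷ 4.83421 = NZD 29,940.25
NZD 29,940.25 × 0.653856 = CHF 19,576.61
Profit = CHF 19,576.61 − CHF 19,000.00

Profit: CHF 576.61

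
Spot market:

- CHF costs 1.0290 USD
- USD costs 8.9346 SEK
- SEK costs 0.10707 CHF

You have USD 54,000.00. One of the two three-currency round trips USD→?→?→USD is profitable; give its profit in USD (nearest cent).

Profit: USD 857.43

Profitable loop is USD → CHF → SEK → USD:
USD 54,000.00 ÷ 1.0290 = CHF 52,478.13
CHF 52,478.13 ÷ 0.10707 = SEK 490,129.21
SEK 490,129.21 ÷ 8.9346 = USD 54,857.43
Profit = USD 54,857.43 − USD 54,000.00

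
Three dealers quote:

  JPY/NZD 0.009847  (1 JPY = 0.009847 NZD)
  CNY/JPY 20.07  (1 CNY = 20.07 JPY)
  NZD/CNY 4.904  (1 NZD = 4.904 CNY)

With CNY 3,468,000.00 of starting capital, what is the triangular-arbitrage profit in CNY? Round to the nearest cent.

Profit: CNY 110,304.68

Profitable loop is CNY → NZD → JPY → CNY:
CNY 3,468,000.00 ÷ 4.904 = NZD 707,177.81
NZD 707,177.81 ÷ 0.009847 = JPY 71,816,575
JPY 71,816,575 ÷ 20.07 = CNY 3,578,304.68
Profit = CNY 3,578,304.68 − CNY 3,468,000.00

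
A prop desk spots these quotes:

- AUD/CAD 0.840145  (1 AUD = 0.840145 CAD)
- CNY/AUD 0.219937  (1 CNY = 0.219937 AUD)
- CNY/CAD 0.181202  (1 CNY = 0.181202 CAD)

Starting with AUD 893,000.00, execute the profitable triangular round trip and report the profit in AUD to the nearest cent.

Profit: AUD 17,628.03

Profitable loop is AUD → CAD → CNY → AUD:
AUD 893,000.00 × 0.840145 = CAD 750,249.48
CAD 750,249.48 ÷ 0.181202 = CNY 4,140,404.00
CNY 4,140,404.00 × 0.219937 = AUD 910,628.03
Profit = AUD 910,628.03 − AUD 893,000.00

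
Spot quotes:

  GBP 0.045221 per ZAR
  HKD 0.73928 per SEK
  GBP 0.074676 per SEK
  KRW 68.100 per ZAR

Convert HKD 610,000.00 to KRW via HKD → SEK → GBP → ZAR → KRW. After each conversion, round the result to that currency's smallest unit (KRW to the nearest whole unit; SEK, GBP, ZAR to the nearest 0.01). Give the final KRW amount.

HKD 610,000.00 ÷ 0.73928 = SEK 825,127.15
SEK 825,127.15 × 0.074676 = GBP 61,617.20
GBP 61,617.20 ÷ 0.045221 = ZAR 1,362,579.33
ZAR 1,362,579.33 × 68.100 = KRW 92,791,652

KRW 92,791,652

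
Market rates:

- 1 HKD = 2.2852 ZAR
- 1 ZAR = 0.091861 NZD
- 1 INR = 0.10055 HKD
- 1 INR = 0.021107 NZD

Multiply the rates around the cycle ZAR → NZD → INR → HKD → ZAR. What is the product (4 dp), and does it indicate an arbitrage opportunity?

1.0000 (no arbitrage)

Around ZAR → NZD → INR → HKD → ZAR: 1 × 0.091861 ÷ 0.021107 × 0.10055 × 2.2852 = 1.000025
Product ≈ 1 (deviation 0.003%, within rounding noise).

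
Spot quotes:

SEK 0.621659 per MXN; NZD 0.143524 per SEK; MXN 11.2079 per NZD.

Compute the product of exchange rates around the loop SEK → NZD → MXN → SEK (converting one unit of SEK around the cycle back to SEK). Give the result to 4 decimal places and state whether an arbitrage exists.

Around SEK → NZD → MXN → SEK: 1 × 0.143524 × 11.2079 × 0.621659 = 1.000002
Product ≈ 1 (deviation 0.000%, within rounding noise).

1.0000 (no arbitrage)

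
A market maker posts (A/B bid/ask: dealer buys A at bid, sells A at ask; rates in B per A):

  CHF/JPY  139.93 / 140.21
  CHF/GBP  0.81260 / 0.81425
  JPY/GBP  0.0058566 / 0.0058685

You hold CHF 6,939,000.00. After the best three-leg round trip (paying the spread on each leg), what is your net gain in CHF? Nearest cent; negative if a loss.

Best loop CHF → JPY → GBP → CHF:
CHF 6,939,000.00 × 139.93 (sell CHF at bid) = JPY 970,974,270
JPY 970,974,270 × 0.0058566 (sell JPY at bid) = GBP 5,686,607.91
GBP 5,686,607.91 ÷ 0.81425 (buy CHF at ask) = CHF 6,983,859.88

Net profit: CHF 44,859.88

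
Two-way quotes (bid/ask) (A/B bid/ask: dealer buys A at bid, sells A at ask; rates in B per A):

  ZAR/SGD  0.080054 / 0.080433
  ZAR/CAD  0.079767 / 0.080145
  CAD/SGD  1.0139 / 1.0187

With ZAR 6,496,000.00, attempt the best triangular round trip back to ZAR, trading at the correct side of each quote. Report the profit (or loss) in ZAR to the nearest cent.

Best loop ZAR → CAD → SGD → ZAR:
ZAR 6,496,000.00 × 0.079767 (sell ZAR at bid) = CAD 518,166.43
CAD 518,166.43 × 1.0139 (sell CAD at bid) = SGD 525,368.95
SGD 525,368.95 ÷ 0.080433 (buy ZAR at ask) = ZAR 6,531,758.67

Net profit: ZAR 35,758.67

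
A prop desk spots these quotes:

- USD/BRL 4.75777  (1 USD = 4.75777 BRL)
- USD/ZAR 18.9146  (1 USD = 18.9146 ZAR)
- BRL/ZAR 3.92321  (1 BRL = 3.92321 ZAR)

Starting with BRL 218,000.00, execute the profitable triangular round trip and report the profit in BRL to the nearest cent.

Profitable loop is BRL → USD → ZAR → BRL:
BRL 218,000.00 ÷ 4.75777 = USD 45,819.79
USD 45,819.79 × 18.9146 = ZAR 866,662.91
ZAR 866,662.91 ÷ 3.92321 = BRL 220,906.58
Profit = BRL 220,906.58 − BRL 218,000.00

Profit: BRL 2,906.58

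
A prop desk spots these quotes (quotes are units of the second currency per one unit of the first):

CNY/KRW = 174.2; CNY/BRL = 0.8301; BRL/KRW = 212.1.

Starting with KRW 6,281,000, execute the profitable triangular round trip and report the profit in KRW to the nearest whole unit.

Profitable loop is KRW → CNY → BRL → KRW:
KRW 6,281,000 ÷ 174.2 = CNY 36,056.26
CNY 36,056.26 × 0.8301 = BRL 29,930.30
BRL 29,930.30 × 212.1 = KRW 6,348,216
Profit = KRW 6,348,216 − KRW 6,281,000

Profit: KRW 67,216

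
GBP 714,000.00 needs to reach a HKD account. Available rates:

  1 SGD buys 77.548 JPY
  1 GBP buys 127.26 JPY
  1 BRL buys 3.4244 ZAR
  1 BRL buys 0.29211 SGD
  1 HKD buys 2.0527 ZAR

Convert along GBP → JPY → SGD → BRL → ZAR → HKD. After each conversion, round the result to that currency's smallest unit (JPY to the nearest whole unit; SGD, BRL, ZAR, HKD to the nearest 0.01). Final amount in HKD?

HKD 6,691,632.94

GBP 714,000.00 × 127.26 = JPY 90,863,640
JPY 90,863,640 ÷ 77.548 = SGD 1,171,708.36
SGD 1,171,708.36 ÷ 0.29211 = BRL 4,011,188.80
BRL 4,011,188.80 × 3.4244 = ZAR 13,735,914.93
ZAR 13,735,914.93 ÷ 2.0527 = HKD 6,691,632.94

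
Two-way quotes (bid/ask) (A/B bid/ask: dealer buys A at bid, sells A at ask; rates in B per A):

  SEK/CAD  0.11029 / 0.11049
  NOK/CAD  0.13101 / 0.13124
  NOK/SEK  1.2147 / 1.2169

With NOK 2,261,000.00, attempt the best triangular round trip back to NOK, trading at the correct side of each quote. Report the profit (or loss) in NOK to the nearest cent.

Best loop NOK → SEK → CAD → NOK:
NOK 2,261,000.00 × 1.2147 (sell NOK at bid) = SEK 2,746,436.70
SEK 2,746,436.70 × 0.11029 (sell SEK at bid) = CAD 302,904.50
CAD 302,904.50 ÷ 0.13124 (buy NOK at ask) = NOK 2,308,019.69

Net profit: NOK 47,019.69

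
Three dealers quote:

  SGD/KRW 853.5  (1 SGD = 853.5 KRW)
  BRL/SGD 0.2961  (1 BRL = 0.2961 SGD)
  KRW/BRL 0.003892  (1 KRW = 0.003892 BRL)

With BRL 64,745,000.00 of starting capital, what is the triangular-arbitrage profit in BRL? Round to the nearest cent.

Profitable loop is BRL → KRW → SGD → BRL:
BRL 64,745,000.00 ÷ 0.003892 = KRW 16,635,405,961
KRW 16,635,405,961 ÷ 853.5 = SGD 19,490,809.56
SGD 19,490,809.56 ÷ 0.2961 = BRL 65,825,091.39
Profit = BRL 65,825,091.39 − BRL 64,745,000.00

Profit: BRL 1,080,091.39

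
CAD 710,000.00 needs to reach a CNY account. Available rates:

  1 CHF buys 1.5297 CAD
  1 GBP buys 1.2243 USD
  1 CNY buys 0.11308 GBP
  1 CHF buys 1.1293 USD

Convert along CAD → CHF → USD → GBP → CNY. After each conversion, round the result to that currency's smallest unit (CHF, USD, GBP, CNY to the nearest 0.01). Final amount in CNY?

CNY 3,786,062.35

CAD 710,000.00 ÷ 1.5297 = CHF 464,143.30
CHF 464,143.30 × 1.1293 = USD 524,157.03
USD 524,157.03 ÷ 1.2243 = GBP 428,127.93
GBP 428,127.93 ÷ 0.11308 = CNY 3,786,062.35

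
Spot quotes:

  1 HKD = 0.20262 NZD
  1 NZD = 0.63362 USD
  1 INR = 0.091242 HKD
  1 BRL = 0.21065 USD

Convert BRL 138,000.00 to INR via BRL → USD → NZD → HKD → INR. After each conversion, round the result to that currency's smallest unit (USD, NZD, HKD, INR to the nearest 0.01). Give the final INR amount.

BRL 138,000.00 × 0.21065 = USD 29,069.70
USD 29,069.70 ÷ 0.63362 = NZD 45,878.76
NZD 45,878.76 ÷ 0.20262 = HKD 226,427.60
HKD 226,427.60 ÷ 0.091242 = INR 2,481,615.92

INR 2,481,615.92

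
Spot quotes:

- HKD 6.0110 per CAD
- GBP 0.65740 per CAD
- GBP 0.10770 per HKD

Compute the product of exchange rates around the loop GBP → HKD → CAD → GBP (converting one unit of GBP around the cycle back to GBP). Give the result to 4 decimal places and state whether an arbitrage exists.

1.0155 (arbitrage exists)

Around GBP → HKD → CAD → GBP: 1 ÷ 0.10770 ÷ 6.0110 × 0.65740 = 1.015470
Product > 1; profitable direction is GBP → HKD → CAD → GBP.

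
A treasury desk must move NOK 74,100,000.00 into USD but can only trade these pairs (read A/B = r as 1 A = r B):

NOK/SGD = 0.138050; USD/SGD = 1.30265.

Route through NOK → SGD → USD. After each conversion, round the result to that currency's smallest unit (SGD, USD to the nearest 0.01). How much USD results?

USD 7,852,842.28

NOK 74,100,000.00 × 0.138050 = SGD 10,229,505.00
SGD 10,229,505.00 ÷ 1.30265 = USD 7,852,842.28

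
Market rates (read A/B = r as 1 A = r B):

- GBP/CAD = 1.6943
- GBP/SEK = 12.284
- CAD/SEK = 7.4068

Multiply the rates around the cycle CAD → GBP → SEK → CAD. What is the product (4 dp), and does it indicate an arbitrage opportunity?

Around CAD → GBP → SEK → CAD: 1 ÷ 1.6943 × 12.284 ÷ 7.4068 = 0.978856
Product < 1; profitable direction is CAD → SEK → GBP → CAD.

0.9789 (arbitrage exists)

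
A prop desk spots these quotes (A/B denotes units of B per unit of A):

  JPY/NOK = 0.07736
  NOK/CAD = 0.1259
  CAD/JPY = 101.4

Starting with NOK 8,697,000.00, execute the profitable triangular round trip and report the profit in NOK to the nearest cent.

Profitable loop is NOK → JPY → CAD → NOK:
NOK 8,697,000.00 ÷ 0.07736 = JPY 112,422,441
JPY 112,422,441 ÷ 101.4 = CAD 1,108,702.57
CAD 1,108,702.57 ÷ 0.1259 = NOK 8,806,215.80
Profit = NOK 8,806,215.80 − NOK 8,697,000.00

Profit: NOK 109,215.80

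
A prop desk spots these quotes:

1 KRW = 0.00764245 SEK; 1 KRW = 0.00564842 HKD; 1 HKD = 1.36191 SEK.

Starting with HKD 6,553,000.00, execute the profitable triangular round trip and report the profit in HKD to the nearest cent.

Profit: HKD 43,035.02

Profitable loop is HKD → SEK → KRW → HKD:
HKD 6,553,000.00 × 1.36191 = SEK 8,924,596.23
SEK 8,924,596.23 ÷ 0.00764245 = KRW 1,167,766,388
KRW 1,167,766,388 × 0.00564842 = HKD 6,596,035.02
Profit = HKD 6,596,035.02 − HKD 6,553,000.00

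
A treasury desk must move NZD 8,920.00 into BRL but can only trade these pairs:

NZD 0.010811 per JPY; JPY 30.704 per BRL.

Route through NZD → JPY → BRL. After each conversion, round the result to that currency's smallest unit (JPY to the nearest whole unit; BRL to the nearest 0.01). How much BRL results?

NZD 8,920.00 ÷ 0.010811 = JPY 825,086
JPY 825,086 ÷ 30.704 = BRL 26,872.26

BRL 26,872.26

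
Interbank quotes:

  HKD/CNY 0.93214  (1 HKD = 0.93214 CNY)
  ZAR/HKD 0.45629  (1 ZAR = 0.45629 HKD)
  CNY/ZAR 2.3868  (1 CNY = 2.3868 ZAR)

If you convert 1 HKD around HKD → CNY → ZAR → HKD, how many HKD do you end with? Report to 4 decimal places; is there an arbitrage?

Around HKD → CNY → ZAR → HKD: 1 × 0.93214 × 2.3868 × 0.45629 = 1.015168
Product > 1; profitable direction is HKD → CNY → ZAR → HKD.

1.0152 (arbitrage exists)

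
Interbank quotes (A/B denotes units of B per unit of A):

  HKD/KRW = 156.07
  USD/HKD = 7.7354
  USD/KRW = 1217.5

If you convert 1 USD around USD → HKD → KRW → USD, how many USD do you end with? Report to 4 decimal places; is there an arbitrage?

Around USD → HKD → KRW → USD: 1 × 7.7354 × 156.07 ÷ 1217.5 = 0.991593
Product < 1; profitable direction is USD → KRW → HKD → USD.

0.9916 (arbitrage exists)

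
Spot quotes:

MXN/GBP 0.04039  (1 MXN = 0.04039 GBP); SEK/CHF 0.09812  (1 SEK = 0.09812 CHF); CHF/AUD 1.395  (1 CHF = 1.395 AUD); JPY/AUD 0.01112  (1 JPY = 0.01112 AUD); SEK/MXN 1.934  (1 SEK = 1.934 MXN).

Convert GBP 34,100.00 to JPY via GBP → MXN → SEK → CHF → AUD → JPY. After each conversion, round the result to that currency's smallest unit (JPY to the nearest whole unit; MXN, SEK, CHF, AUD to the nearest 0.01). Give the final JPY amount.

GBP 34,100.00 ÷ 0.04039 = MXN 844,268.38
MXN 844,268.38 ÷ 1.934 = SEK 436,540.01
SEK 436,540.01 × 0.09812 = CHF 42,833.31
CHF 42,833.31 × 1.395 = AUD 59,752.47
AUD 59,752.47 ÷ 0.01112 = JPY 5,373,424

JPY 5,373,424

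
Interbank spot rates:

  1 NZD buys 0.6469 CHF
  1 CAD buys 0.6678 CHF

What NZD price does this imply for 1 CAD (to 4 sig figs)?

1 CAD × 0.6678 = 0.6678 CHF
0.6678 CHF ÷ 0.6469 = 1.03231 NZD

CAD/NZD = 1.032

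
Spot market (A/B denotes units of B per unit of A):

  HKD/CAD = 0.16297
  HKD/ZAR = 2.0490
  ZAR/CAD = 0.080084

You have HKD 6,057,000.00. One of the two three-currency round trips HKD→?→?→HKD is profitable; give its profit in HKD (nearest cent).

Profitable loop is HKD → ZAR → CAD → HKD:
HKD 6,057,000.00 × 2.0490 = ZAR 12,410,793.00
ZAR 12,410,793.00 × 0.080084 = CAD 993,905.95
CAD 993,905.95 ÷ 0.16297 = HKD 6,098,704.96
Profit = HKD 6,098,704.96 − HKD 6,057,000.00

Profit: HKD 41,704.96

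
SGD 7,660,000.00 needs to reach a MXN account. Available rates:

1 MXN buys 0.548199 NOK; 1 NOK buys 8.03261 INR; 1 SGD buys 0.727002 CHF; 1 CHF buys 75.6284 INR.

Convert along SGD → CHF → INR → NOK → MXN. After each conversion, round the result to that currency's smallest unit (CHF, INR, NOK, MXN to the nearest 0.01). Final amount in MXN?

SGD 7,660,000.00 × 0.727002 = CHF 5,568,835.32
CHF 5,568,835.32 × 75.6284 = INR 421,162,105.12
INR 421,162,105.12 ÷ 8.03261 = NOK 52,431,539.08
NOK 52,431,539.08 ÷ 0.548199 = MXN 95,643,259.25

MXN 95,643,259.25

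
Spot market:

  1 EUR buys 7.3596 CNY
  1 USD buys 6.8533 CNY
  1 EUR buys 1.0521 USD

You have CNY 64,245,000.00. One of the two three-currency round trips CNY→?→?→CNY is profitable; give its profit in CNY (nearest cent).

Profit: CNY 1,329,770.65

Profitable loop is CNY → USD → EUR → CNY:
CNY 64,245,000.00 ÷ 6.8533 = USD 9,374,316.02
USD 9,374,316.02 ÷ 1.0521 = EUR 8,910,099.82
EUR 8,910,099.82 × 7.3596 = CNY 65,574,770.65
Profit = CNY 65,574,770.65 − CNY 64,245,000.00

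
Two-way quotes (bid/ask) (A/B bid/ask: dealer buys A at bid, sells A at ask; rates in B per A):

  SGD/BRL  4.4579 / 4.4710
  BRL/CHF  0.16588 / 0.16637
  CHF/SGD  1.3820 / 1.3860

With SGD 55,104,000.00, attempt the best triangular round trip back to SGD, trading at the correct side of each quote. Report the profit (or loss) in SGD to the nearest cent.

Net profit: SGD 1,209,888.59

Best loop SGD → BRL → CHF → SGD:
SGD 55,104,000.00 × 4.4579 (sell SGD at bid) = BRL 245,648,121.60
BRL 245,648,121.60 × 0.16588 (sell BRL at bid) = CHF 40,748,110.41
CHF 40,748,110.41 × 1.3820 (sell CHF at bid) = SGD 56,313,888.59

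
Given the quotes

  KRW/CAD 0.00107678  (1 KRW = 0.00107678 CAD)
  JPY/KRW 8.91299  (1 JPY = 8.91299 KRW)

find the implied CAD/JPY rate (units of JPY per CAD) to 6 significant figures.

CAD/JPY = 104.196

1 CAD ÷ 0.00107678 = 928.695 KRW
928.695 KRW ÷ 8.91299 = 104.196 JPY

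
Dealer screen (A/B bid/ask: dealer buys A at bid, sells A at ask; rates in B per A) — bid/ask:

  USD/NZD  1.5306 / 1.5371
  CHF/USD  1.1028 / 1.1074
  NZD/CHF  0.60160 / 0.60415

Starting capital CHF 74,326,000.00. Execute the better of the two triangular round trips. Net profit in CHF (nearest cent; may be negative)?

Net profit: CHF 1,149,683.57

Best loop CHF → USD → NZD → CHF:
CHF 74,326,000.00 × 1.1028 (sell CHF at bid) = USD 81,966,712.80
USD 81,966,712.80 × 1.5306 (sell USD at bid) = NZD 125,458,250.61
NZD 125,458,250.61 × 0.60160 (sell NZD at bid) = CHF 75,475,683.57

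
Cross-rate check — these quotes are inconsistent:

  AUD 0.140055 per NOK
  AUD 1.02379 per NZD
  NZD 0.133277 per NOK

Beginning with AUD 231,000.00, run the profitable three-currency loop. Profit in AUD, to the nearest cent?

Profitable loop is AUD → NZD → NOK → AUD:
AUD 231,000.00 ÷ 1.02379 = NZD 225,632.21
NZD 225,632.21 ÷ 0.133277 = NOK 1,692,956.85
NOK 1,692,956.85 × 0.140055 = AUD 237,107.07
Profit = AUD 237,107.07 − AUD 231,000.00

Profit: AUD 6,107.07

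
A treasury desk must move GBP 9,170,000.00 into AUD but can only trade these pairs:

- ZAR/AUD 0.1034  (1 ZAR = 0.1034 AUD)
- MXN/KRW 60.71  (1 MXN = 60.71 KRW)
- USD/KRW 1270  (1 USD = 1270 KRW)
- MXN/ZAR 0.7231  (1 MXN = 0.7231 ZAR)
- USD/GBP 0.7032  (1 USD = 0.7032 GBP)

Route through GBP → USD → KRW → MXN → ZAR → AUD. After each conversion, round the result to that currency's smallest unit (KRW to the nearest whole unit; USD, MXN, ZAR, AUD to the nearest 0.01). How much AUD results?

AUD 20,396,369.07

GBP 9,170,000.00 ÷ 0.7032 = USD 13,040,386.80
USD 13,040,386.80 × 1270 = KRW 16,561,291,236
KRW 16,561,291,236 ÷ 60.71 = MXN 272,793,464.60
MXN 272,793,464.60 × 0.7231 = ZAR 197,256,954.25
ZAR 197,256,954.25 × 0.1034 = AUD 20,396,369.07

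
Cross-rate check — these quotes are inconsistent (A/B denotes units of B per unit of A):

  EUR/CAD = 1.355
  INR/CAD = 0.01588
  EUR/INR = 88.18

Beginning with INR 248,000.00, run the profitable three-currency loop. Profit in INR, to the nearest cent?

Profitable loop is INR → CAD → EUR → INR:
INR 248,000.00 × 0.01588 = CAD 3,938.24
CAD 3,938.24 ÷ 1.355 = EUR 2,906.45
EUR 2,906.45 × 88.18 = INR 256,290.78
Profit = INR 256,290.78 − INR 248,000.00

Profit: INR 8,290.78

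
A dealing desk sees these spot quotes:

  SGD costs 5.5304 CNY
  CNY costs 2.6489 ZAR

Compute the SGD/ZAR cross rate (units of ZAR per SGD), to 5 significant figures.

SGD/ZAR = 14.649

1 SGD × 5.5304 = 5.5304 CNY
5.5304 CNY × 2.6489 = 14.6495 ZAR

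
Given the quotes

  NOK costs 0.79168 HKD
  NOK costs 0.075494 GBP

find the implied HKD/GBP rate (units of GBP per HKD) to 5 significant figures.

HKD/GBP = 0.095359

1 HKD ÷ 0.79168 = 1.26314 NOK
1.26314 NOK × 0.075494 = 0.0953592 GBP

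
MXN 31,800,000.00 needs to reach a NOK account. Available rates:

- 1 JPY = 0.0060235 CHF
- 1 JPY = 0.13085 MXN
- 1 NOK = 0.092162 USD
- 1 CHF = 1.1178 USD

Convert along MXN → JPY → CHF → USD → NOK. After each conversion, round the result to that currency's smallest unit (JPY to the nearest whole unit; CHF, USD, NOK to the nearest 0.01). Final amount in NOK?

MXN 31,800,000.00 ÷ 0.13085 = JPY 243,026,366
JPY 243,026,366 × 0.0060235 = CHF 1,463,869.32
CHF 1,463,869.32 × 1.1178 = USD 1,636,313.13
USD 1,636,313.13 ÷ 0.092162 = NOK 17,754,748.49

NOK 17,754,748.49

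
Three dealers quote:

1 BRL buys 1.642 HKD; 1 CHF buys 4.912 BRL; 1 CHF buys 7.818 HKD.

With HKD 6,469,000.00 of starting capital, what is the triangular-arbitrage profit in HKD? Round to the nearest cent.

Profit: HKD 204,797.06

Profitable loop is HKD → CHF → BRL → HKD:
HKD 6,469,000.00 ÷ 7.818 = CHF 827,449.48
CHF 827,449.48 × 4.912 = BRL 4,064,431.82
BRL 4,064,431.82 × 1.642 = HKD 6,673,797.06
Profit = HKD 6,673,797.06 − HKD 6,469,000.00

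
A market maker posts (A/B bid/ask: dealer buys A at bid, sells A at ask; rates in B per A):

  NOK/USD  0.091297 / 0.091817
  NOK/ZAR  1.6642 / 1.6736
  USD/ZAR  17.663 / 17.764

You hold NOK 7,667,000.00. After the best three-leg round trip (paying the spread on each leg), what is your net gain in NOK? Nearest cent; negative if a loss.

Best loop NOK → ZAR → USD → NOK:
NOK 7,667,000.00 × 1.6642 (sell NOK at bid) = ZAR 12,759,421.40
ZAR 12,759,421.40 ÷ 17.764 (buy USD at ask) = USD 718,274.12
USD 718,274.12 ÷ 0.091817 (buy NOK at ask) = NOK 7,822,888.09

Net profit: NOK 155,888.09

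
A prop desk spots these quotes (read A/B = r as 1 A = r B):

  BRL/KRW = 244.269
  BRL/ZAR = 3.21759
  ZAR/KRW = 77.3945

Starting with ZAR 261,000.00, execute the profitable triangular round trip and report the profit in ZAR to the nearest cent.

Profit: ZAR 5,080.44

Profitable loop is ZAR → KRW → BRL → ZAR:
ZAR 261,000.00 × 77.3945 = KRW 20,199,964
KRW 20,199,964 ÷ 244.269 = BRL 82,695.57
BRL 82,695.57 × 3.21759 = ZAR 266,080.44
Profit = ZAR 266,080.44 − ZAR 261,000.00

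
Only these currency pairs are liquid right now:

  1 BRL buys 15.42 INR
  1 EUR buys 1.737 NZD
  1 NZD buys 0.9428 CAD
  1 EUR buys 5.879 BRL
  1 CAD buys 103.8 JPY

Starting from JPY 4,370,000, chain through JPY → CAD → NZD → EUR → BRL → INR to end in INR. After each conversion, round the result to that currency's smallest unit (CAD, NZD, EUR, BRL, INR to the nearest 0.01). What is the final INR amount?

JPY 4,370,000 ÷ 103.8 = CAD 42,100.19
CAD 42,100.19 ÷ 0.9428 = NZD 44,654.42
NZD 44,654.42 ÷ 1.737 = EUR 25,707.78
EUR 25,707.78 × 5.879 = BRL 151,136.04
BRL 151,136.04 × 15.42 = INR 2,330,517.74

INR 2,330,517.74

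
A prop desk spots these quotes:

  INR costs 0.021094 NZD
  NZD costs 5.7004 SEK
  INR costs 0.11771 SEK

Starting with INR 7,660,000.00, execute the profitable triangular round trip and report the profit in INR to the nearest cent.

Profitable loop is INR → NZD → SEK → INR:
INR 7,660,000.00 × 0.021094 = NZD 161,580.04
NZD 161,580.04 × 5.7004 = SEK 921,070.86
SEK 921,070.86 ÷ 0.11771 = INR 7,824,915.98
Profit = INR 7,824,915.98 − INR 7,660,000.00

Profit: INR 164,915.98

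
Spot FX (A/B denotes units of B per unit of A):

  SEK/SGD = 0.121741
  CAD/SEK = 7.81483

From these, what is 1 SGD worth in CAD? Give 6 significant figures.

1 SGD ÷ 0.121741 = 8.21416 SEK
8.21416 SEK ÷ 7.81483 = 1.0511 CAD

SGD/CAD = 1.05110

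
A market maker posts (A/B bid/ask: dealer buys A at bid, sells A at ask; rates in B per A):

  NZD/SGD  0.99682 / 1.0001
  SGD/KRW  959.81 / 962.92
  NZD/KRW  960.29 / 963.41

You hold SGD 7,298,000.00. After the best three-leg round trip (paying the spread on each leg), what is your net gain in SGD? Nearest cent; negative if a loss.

Net result: SGD -20,660.58 (no profitable arbitrage after spreads)

Best loop SGD → NZD → KRW → SGD:
SGD 7,298,000.00 ÷ 1.0001 (buy NZD at ask) = NZD 7,297,270.27
NZD 7,297,270.27 × 960.29 (sell NZD at bid) = KRW 7,007,495,670
KRW 7,007,495,670 ÷ 962.92 (buy SGD at ask) = SGD 7,277,339.42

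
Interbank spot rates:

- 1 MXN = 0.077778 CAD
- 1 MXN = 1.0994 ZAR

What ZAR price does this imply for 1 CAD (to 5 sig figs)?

1 CAD ÷ 0.077778 = 12.8571 MXN
12.8571 MXN × 1.0994 = 14.1351 ZAR

CAD/ZAR = 14.135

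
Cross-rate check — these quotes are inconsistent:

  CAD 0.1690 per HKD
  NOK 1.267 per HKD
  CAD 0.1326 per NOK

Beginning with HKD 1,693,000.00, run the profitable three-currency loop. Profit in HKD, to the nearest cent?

Profit: HKD 10,034.81

Profitable loop is HKD → CAD → NOK → HKD:
HKD 1,693,000.00 × 0.1690 = CAD 286,117.00
CAD 286,117.00 ÷ 0.1326 = NOK 2,157,745.10
NOK 2,157,745.10 ÷ 1.267 = HKD 1,703,034.81
Profit = HKD 1,703,034.81 − HKD 1,693,000.00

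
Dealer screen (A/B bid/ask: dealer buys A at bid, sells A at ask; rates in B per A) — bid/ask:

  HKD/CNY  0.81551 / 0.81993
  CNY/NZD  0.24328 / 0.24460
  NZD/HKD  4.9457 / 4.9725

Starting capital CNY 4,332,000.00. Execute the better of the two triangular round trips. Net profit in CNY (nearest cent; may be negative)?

Net profit: CNY 11,906.08

Best loop CNY → HKD → NZD → CNY:
CNY 4,332,000.00 ÷ 0.81993 (buy HKD at ask) = HKD 5,283,377.85
HKD 5,283,377.85 ÷ 4.9725 (buy NZD at ask) = NZD 1,062,519.43
NZD 1,062,519.43 ÷ 0.24460 (buy CNY at ask) = CNY 4,343,906.08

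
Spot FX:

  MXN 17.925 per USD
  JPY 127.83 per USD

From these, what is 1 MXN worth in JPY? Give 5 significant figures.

1 MXN ÷ 17.925 = 0.055788 USD
0.055788 USD × 127.83 = 7.13138 JPY

MXN/JPY = 7.1314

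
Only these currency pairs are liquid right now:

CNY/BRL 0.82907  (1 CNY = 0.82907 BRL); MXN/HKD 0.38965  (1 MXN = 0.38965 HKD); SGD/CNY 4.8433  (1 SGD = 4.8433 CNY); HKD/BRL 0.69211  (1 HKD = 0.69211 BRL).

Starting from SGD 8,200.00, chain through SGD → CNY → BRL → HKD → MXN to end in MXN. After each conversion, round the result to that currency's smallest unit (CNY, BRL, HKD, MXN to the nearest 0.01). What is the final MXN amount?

MXN 122,094.62

SGD 8,200.00 × 4.8433 = CNY 39,715.06
CNY 39,715.06 × 0.82907 = BRL 32,926.56
BRL 32,926.56 ÷ 0.69211 = HKD 47,574.17
HKD 47,574.17 ÷ 0.38965 = MXN 122,094.62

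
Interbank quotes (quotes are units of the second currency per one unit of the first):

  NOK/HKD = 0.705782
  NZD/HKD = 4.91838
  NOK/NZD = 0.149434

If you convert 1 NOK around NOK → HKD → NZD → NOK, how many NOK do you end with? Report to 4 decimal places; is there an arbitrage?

0.9603 (arbitrage exists)

Around NOK → HKD → NZD → NOK: 1 × 0.705782 ÷ 4.91838 ÷ 0.149434 = 0.960283
Product < 1; profitable direction is NOK → NZD → HKD → NOK.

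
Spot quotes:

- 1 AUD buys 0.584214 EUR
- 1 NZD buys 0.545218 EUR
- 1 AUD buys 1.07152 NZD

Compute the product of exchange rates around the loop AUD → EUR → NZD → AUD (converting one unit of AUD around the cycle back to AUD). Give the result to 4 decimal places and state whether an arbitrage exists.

1.0000 (no arbitrage)

Around AUD → EUR → NZD → AUD: 1 × 0.584214 ÷ 0.545218 ÷ 1.07152 = 1.000003
Product ≈ 1 (deviation 0.000%, within rounding noise).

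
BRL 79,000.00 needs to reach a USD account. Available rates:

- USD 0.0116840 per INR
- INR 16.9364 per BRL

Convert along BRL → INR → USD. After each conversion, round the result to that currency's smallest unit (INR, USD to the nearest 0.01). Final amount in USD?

BRL 79,000.00 × 16.9364 = INR 1,337,975.60
INR 1,337,975.60 × 0.0116840 = USD 15,632.91

USD 15,632.91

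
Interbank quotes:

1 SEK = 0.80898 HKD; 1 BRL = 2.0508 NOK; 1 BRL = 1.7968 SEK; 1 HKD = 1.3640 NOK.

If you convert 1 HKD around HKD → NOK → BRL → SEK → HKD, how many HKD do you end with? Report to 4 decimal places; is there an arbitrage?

0.9668 (arbitrage exists)

Around HKD → NOK → BRL → SEK → HKD: 1 × 1.3640 ÷ 2.0508 × 1.7968 × 0.80898 = 0.966782
Product < 1; profitable direction is HKD → SEK → BRL → NOK → HKD.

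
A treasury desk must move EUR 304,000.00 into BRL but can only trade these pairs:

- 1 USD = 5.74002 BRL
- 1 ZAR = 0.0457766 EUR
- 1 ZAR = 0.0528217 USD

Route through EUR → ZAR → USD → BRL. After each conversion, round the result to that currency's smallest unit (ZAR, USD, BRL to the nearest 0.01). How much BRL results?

EUR 304,000.00 ÷ 0.0457766 = ZAR 6,640,947.56
ZAR 6,640,947.56 × 0.0528217 = USD 350,786.14
USD 350,786.14 × 5.74002 = BRL 2,013,519.46

BRL 2,013,519.46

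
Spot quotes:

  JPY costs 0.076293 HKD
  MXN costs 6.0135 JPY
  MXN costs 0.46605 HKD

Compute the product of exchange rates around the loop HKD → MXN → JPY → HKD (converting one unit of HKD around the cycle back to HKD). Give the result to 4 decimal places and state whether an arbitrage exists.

Around HKD → MXN → JPY → HKD: 1 ÷ 0.46605 × 6.0135 × 0.076293 = 0.984418
Product < 1; profitable direction is HKD → JPY → MXN → HKD.

0.9844 (arbitrage exists)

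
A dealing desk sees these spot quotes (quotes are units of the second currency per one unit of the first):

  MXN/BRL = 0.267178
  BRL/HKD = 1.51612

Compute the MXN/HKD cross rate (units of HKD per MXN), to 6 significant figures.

1 MXN × 0.267178 = 0.267178 BRL
0.267178 BRL × 1.51612 = 0.405074 HKD

MXN/HKD = 0.405074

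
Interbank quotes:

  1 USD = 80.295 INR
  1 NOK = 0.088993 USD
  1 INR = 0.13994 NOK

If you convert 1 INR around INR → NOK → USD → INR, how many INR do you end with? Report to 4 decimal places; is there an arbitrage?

1.0000 (no arbitrage)

Around INR → NOK → USD → INR: 1 × 0.13994 × 0.088993 × 80.295 = 0.999968
Product ≈ 1 (deviation 0.003%, within rounding noise).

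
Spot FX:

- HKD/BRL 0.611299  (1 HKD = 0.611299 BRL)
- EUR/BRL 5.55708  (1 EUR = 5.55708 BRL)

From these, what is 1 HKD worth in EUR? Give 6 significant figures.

HKD/EUR = 0.110004

1 HKD × 0.611299 = 0.611299 BRL
0.611299 BRL ÷ 5.55708 = 0.110004 EUR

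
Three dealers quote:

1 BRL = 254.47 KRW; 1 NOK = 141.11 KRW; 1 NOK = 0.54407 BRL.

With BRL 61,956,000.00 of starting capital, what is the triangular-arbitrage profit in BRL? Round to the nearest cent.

Profitable loop is BRL → NOK → KRW → BRL:
BRL 61,956,000.00 ÷ 0.54407 = NOK 113,875,052.84
NOK 113,875,052.84 × 141.11 = KRW 16,068,908,707
KRW 16,068,908,707 ÷ 254.47 = BRL 63,146,574.08
Profit = BRL 63,146,574.08 − BRL 61,956,000.00

Profit: BRL 1,190,574.08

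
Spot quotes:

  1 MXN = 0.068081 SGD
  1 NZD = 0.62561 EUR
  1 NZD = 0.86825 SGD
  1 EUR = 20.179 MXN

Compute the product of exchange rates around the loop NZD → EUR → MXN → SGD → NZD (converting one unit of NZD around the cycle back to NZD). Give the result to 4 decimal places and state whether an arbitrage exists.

Around NZD → EUR → MXN → SGD → NZD: 1 × 0.62561 × 20.179 × 0.068081 ÷ 0.86825 = 0.989884
Product < 1; profitable direction is NZD → SGD → MXN → EUR → NZD.

0.9899 (arbitrage exists)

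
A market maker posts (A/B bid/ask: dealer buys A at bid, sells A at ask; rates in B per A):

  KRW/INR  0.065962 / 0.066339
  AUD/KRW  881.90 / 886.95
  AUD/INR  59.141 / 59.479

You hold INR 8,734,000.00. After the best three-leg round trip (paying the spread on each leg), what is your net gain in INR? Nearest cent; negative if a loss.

Best loop INR → KRW → AUD → INR:
INR 8,734,000.00 ÷ 0.066339 (buy KRW at ask) = KRW 131,657,095
KRW 131,657,095 ÷ 886.95 (buy AUD at ask) = AUD 148,438.01
AUD 148,438.01 × 59.141 (sell AUD at bid) = INR 8,778,772.46

Net profit: INR 44,772.46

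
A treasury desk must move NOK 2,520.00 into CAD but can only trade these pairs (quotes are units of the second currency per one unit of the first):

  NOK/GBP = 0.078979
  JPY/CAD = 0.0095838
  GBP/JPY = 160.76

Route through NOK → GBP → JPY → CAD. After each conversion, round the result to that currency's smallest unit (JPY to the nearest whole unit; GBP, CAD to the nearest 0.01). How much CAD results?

CAD 306.64

NOK 2,520.00 × 0.078979 = GBP 199.03
GBP 199.03 × 160.76 = JPY 31,996
JPY 31,996 × 0.0095838 = CAD 306.64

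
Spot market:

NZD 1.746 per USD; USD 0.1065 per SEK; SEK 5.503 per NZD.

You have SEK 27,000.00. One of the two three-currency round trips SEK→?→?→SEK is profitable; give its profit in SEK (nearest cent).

Profit: SEK 628.49

Profitable loop is SEK → USD → NZD → SEK:
SEK 27,000.00 × 0.1065 = USD 2,875.50
USD 2,875.50 × 1.746 = NZD 5,020.62
NZD 5,020.62 × 5.503 = SEK 27,628.49
Profit = SEK 27,628.49 − SEK 27,000.00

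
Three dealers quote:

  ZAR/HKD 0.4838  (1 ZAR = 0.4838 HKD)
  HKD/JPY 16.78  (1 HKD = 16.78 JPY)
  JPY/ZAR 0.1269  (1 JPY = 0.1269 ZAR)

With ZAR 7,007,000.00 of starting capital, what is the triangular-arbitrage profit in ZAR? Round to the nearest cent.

Profit: ZAR 211,576.45

Profitable loop is ZAR → HKD → JPY → ZAR:
ZAR 7,007,000.00 × 0.4838 = HKD 3,389,986.60
HKD 3,389,986.60 × 16.78 = JPY 56,883,975
JPY 56,883,975 × 0.1269 = ZAR 7,218,576.45
Profit = ZAR 7,218,576.45 − ZAR 7,007,000.00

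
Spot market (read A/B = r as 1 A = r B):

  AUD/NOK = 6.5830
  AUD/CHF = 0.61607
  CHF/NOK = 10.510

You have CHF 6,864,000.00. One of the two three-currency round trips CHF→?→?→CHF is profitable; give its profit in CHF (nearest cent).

Profitable loop is CHF → AUD → NOK → CHF:
CHF 6,864,000.00 ÷ 0.61607 = AUD 11,141,591.05
AUD 11,141,591.05 × 6.5830 = NOK 73,345,093.90
NOK 73,345,093.90 ÷ 10.510 = CHF 6,978,600.75
Profit = CHF 6,978,600.75 − CHF 6,864,000.00

Profit: CHF 114,600.75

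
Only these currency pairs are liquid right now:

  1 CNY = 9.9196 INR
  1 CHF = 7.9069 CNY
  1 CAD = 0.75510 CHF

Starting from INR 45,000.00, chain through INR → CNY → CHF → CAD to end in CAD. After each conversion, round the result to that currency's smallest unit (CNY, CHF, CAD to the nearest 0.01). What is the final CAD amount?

CAD 759.82

INR 45,000.00 ÷ 9.9196 = CNY 4,536.47
CNY 4,536.47 ÷ 7.9069 = CHF 573.74
CHF 573.74 ÷ 0.75510 = CAD 759.82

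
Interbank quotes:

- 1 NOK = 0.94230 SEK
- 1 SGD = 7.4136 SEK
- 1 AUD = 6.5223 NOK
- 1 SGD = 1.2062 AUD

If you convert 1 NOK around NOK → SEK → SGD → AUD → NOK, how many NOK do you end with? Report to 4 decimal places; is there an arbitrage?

1.0000 (no arbitrage)

Around NOK → SEK → SGD → AUD → NOK: 1 × 0.94230 ÷ 7.4136 × 1.2062 × 6.5223 = 0.999954
Product ≈ 1 (deviation 0.005%, within rounding noise).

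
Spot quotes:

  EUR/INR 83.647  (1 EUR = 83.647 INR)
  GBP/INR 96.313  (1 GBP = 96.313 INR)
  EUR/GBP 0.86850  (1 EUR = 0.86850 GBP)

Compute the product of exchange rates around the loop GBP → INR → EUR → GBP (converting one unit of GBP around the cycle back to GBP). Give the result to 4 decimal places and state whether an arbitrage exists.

Around GBP → INR → EUR → GBP: 1 × 96.313 ÷ 83.647 × 0.86850 = 1.000010
Product ≈ 1 (deviation 0.001%, within rounding noise).

1.0000 (no arbitrage)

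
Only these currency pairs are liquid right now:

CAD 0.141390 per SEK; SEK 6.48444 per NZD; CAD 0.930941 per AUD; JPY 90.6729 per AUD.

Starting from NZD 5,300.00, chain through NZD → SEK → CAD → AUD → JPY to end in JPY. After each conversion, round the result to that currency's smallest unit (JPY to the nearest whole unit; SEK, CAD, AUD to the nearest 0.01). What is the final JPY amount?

JPY 473,285

NZD 5,300.00 × 6.48444 = SEK 34,367.53
SEK 34,367.53 × 0.141390 = CAD 4,859.23
CAD 4,859.23 ÷ 0.930941 = AUD 5,219.70
AUD 5,219.70 × 90.6729 = JPY 473,285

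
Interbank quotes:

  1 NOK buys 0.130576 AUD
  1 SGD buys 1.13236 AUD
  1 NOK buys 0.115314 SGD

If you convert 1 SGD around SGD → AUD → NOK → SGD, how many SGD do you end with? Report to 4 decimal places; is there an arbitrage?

1.0000 (no arbitrage)

Around SGD → AUD → NOK → SGD: 1 × 1.13236 ÷ 0.130576 × 0.115314 = 1.000007
Product ≈ 1 (deviation 0.001%, within rounding noise).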